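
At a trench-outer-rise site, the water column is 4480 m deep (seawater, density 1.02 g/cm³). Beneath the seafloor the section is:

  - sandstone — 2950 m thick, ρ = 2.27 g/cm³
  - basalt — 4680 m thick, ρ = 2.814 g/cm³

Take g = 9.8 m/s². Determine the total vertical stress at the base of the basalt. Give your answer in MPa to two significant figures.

seawater: 1020 kg/m³ × 9.8 m/s² × 4480 m = 4.478×10^7 Pa = 44.78 MPa
sandstone: 2270 kg/m³ × 9.8 m/s² × 2950 m = 6.563×10^7 Pa = 65.63 MPa
basalt: 2814 kg/m³ × 9.8 m/s² × 4680 m = 1.291×10^8 Pa = 129.1 MPa
Total = 44.78 + 65.63 + 129.1 = 239.47 MPa

240 MPa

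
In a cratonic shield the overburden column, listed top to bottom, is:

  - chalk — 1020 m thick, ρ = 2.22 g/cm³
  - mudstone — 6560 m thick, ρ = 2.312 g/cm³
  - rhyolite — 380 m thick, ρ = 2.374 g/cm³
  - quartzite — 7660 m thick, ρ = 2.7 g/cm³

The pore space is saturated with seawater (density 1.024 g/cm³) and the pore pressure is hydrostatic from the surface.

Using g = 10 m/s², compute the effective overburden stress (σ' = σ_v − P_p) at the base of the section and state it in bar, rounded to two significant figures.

2300 bar

Overburden (lithostatic) stress σ_v:
chalk: 2220 kg/m³ × 10 m/s² × 1020 m = 2.264×10^7 Pa = 22.64 MPa
mudstone: 2312 kg/m³ × 10 m/s² × 6560 m = 1.517×10^8 Pa = 151.7 MPa
rhyolite: 2374 kg/m³ × 10 m/s² × 380 m = 9.021×10^6 Pa = 9.021 MPa
quartzite: 2700 kg/m³ × 10 m/s² × 7660 m = 2.068×10^8 Pa = 206.8 MPa
Total = 22.64 + 151.7 + 9.021 + 206.8 = 390.15 MPa
Pore pressure P_p = 1024 kg/m³ × 10 m/s² × 15620 m = 1.599×10^8 Pa = 159.9 MPa
Effective stress σ' = σ_v − P_p = 390.2 − 159.9 = 230.20 MPa = 2302.0 bar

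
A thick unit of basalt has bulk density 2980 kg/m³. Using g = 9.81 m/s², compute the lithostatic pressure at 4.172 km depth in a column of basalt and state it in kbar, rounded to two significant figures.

basalt: 2980 kg/m³ × 9.81 m/s² × 4172 m = 1.220×10^8 Pa = 1.220 kbar

1.2 kbar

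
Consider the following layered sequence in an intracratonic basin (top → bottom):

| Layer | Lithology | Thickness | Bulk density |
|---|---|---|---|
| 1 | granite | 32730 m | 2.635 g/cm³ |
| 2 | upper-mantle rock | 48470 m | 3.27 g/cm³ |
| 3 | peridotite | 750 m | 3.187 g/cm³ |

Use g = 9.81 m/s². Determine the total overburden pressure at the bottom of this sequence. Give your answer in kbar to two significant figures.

24 kbar

granite: 2635 kg/m³ × 9.81 m/s² × 32730 m = 8.460×10^8 Pa = 8.460 kbar
upper-mantle rock: 3270 kg/m³ × 9.81 m/s² × 48470 m = 1.555×10^9 Pa = 15.55 kbar
peridotite: 3187 kg/m³ × 9.81 m/s² × 750 m = 2.345×10^7 Pa = 0.2345 kbar
Total = 8.460 + 15.55 + 0.2345 = 24.244 kbar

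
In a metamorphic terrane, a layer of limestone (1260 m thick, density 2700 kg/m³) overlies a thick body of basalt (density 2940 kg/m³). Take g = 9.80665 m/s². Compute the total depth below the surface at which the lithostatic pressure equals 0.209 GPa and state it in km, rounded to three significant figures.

7.35 km

Pressure at base of upper layers: 2700×9.80665×1260 = 3.336×10^7 Pa = 0.03336 GPa
Remaining pressure to be supplied by basalt: 2.090×10^8 − 3.336×10^7 = 1.756×10^8 Pa
Additional depth in basalt = 1.756×10^8 Pa / (2940 kg/m³ × 9.80665 m/s²) = 6091.9 m
Total depth = 1260 m + 6091.9 m = 7351.9 m
= 7.3519 km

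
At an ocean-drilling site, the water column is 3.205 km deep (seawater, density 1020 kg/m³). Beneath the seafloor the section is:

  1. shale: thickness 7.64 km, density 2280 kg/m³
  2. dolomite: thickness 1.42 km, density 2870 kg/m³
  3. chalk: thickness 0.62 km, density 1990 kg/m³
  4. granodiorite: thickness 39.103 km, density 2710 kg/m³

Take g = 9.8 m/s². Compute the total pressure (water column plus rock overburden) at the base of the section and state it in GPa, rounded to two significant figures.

seawater: 1020 kg/m³ × 9.8 m/s² × 3205 m = 3.204×10^7 Pa = 0.03204 GPa
shale: 2280 kg/m³ × 9.8 m/s² × 7640 m = 1.707×10^8 Pa = 0.1707 GPa
dolomite: 2870 kg/m³ × 9.8 m/s² × 1420 m = 3.994×10^7 Pa = 0.03994 GPa
chalk: 1990 kg/m³ × 9.8 m/s² × 620 m = 1.209×10^7 Pa = 0.01209 GPa
granodiorite: 2710 kg/m³ × 9.8 m/s² × 39103 m = 1.038×10^9 Pa = 1.038 GPa
Total = 0.03204 + 0.1707 + 0.03994 + 0.01209 + 1.038 = 1.2933 GPa

1.3 GPa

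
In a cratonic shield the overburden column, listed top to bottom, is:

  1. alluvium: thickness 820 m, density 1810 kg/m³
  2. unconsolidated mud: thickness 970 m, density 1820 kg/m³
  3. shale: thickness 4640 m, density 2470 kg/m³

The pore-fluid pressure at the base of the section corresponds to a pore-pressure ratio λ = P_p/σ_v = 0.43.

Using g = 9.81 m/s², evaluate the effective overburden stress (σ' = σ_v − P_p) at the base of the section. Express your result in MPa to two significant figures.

82 MPa

Overburden (lithostatic) stress σ_v:
alluvium: 1810 kg/m³ × 9.81 m/s² × 820 m = 1.456×10^7 Pa = 14.56 MPa
unconsolidated mud: 1820 kg/m³ × 9.81 m/s² × 970 m = 1.732×10^7 Pa = 17.32 MPa
shale: 2470 kg/m³ × 9.81 m/s² × 4640 m = 1.124×10^8 Pa = 112.4 MPa
Total = 14.56 + 17.32 + 112.4 = 144.31 MPa
Pore pressure P_p = λ·σ_v = 0.43 × 144.3 MPa = 62.05 MPa
Effective stress σ' = σ_v − P_p = 144.3 − 62.05 = 82.256 MPa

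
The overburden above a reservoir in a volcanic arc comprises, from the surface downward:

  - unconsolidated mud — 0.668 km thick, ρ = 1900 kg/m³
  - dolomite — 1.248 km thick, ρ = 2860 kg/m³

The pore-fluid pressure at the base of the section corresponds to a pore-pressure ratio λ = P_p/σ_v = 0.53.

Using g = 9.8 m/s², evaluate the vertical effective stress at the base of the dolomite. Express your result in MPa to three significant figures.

22.3 MPa

Overburden (lithostatic) stress σ_v:
unconsolidated mud: 1900 kg/m³ × 9.8 m/s² × 668 m = 1.244×10^7 Pa = 12.44 MPa
dolomite: 2860 kg/m³ × 9.8 m/s² × 1248 m = 3.498×10^7 Pa = 34.98 MPa
Total = 12.44 + 34.98 = 47.417 MPa
Pore pressure P_p = λ·σ_v = 0.53 × 47.42 MPa = 25.13 MPa
Effective stress σ' = σ_v − P_p = 47.42 − 25.13 = 22.286 MPa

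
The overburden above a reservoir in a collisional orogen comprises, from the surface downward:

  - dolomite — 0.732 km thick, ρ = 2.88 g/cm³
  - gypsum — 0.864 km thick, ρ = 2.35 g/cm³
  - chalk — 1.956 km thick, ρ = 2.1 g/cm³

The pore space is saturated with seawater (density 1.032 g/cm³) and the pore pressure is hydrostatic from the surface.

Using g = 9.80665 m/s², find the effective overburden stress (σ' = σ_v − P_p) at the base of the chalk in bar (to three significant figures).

Overburden (lithostatic) stress σ_v:
dolomite: 2880 kg/m³ × 9.80665 m/s² × 732 m = 2.067×10^7 Pa = 20.67 MPa
gypsum: 2350 kg/m³ × 9.80665 m/s² × 864 m = 1.991×10^7 Pa = 19.91 MPa
chalk: 2100 kg/m³ × 9.80665 m/s² × 1956 m = 4.028×10^7 Pa = 40.28 MPa
Total = 20.67 + 19.91 + 40.28 = 80.867 MPa
Pore pressure P_p = 1032 kg/m³ × 9.80665 m/s² × 3552 m = 3.595×10^7 Pa = 35.95 MPa
Effective stress σ' = σ_v − P_p = 80.87 − 35.95 = 44.919 MPa = 449.19 bar

449 bar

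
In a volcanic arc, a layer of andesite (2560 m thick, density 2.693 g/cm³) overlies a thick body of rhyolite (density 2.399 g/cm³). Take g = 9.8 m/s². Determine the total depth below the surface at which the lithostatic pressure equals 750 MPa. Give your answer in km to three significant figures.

31.6 km

Pressure at base of upper layers: 2693×9.8×2560 = 6.756×10^7 Pa = 67.56 MPa
Remaining pressure to be supplied by rhyolite: 7.500×10^8 − 6.756×10^7 = 6.824×10^8 Pa
Additional depth in rhyolite = 6.824×10^8 Pa / (2399 kg/m³ × 9.8 m/s²) = 29027 m
Total depth = 2560 m + 29027 m = 31587 m
= 31.587 km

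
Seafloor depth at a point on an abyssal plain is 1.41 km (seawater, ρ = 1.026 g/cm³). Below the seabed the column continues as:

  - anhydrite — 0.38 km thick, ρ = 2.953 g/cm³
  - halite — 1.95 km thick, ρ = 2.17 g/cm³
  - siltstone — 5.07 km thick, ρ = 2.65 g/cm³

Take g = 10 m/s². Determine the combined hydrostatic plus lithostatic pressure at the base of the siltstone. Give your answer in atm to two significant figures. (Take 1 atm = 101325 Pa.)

seawater: 1026 kg/m³ × 10 m/s² × 1410 m = 1.447×10^7 Pa = 142.8 atm
anhydrite: 2953 kg/m³ × 10 m/s² × 380 m = 1.122×10^7 Pa = 110.7 atm
halite: 2170 kg/m³ × 10 m/s² × 1950 m = 4.231×10^7 Pa = 417.6 atm
siltstone: 2650 kg/m³ × 10 m/s² × 5070 m = 1.344×10^8 Pa = 1326 atm
Total = 142.8 + 110.7 + 417.6 + 1326 = 1997.1 atm

2000 atm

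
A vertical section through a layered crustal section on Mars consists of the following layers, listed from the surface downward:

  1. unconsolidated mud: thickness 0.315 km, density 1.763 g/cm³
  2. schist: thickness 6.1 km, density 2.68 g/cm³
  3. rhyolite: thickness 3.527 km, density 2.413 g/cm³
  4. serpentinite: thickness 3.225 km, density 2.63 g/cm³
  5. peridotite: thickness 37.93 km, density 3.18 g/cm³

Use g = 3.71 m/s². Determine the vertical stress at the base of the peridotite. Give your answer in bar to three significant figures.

unconsolidated mud: 1763 kg/m³ × 3.71 m/s² × 315 m = 2.060×10^6 Pa = 20.60 bar
schist: 2680 kg/m³ × 3.71 m/s² × 6100 m = 6.065×10^7 Pa = 606.5 bar
rhyolite: 2413 kg/m³ × 3.71 m/s² × 3527 m = 3.157×10^7 Pa = 315.7 bar
serpentinite: 2630 kg/m³ × 3.71 m/s² × 3225 m = 3.147×10^7 Pa = 314.7 bar
peridotite: 3180 kg/m³ × 3.71 m/s² × 37930 m = 4.475×10^8 Pa = 4475 bar
Total = 20.60 + 606.5 + 315.7 + 314.7 + 4475 = 5732.4 bar

5730 bar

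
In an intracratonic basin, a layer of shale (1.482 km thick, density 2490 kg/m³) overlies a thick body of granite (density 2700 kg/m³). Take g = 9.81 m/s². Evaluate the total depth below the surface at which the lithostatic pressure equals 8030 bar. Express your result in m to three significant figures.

30400 m

Pressure at base of upper layers: 2490×9.81×1482 = 3.620×10^7 Pa = 362.0 bar
Remaining pressure to be supplied by granite: 8.030×10^8 − 3.620×10^7 = 7.668×10^8 Pa
Additional depth in granite = 7.668×10^8 Pa / (2700 kg/m³ × 9.81 m/s²) = 28950 m
Total depth = 1482 m + 28950 m = 30432 m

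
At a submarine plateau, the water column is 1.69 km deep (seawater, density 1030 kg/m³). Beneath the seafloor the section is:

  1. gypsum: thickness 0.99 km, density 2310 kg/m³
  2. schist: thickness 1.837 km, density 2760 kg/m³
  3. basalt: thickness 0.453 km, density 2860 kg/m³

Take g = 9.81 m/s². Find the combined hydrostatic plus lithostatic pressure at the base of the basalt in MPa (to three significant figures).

102 MPa

seawater: 1030 kg/m³ × 9.81 m/s² × 1690 m = 1.708×10^7 Pa = 17.08 MPa
gypsum: 2310 kg/m³ × 9.81 m/s² × 990 m = 2.243×10^7 Pa = 22.43 MPa
schist: 2760 kg/m³ × 9.81 m/s² × 1837 m = 4.974×10^7 Pa = 49.74 MPa
basalt: 2860 kg/m³ × 9.81 m/s² × 453 m = 1.271×10^7 Pa = 12.71 MPa
Total = 17.08 + 22.43 + 49.74 + 12.71 = 101.96 MPa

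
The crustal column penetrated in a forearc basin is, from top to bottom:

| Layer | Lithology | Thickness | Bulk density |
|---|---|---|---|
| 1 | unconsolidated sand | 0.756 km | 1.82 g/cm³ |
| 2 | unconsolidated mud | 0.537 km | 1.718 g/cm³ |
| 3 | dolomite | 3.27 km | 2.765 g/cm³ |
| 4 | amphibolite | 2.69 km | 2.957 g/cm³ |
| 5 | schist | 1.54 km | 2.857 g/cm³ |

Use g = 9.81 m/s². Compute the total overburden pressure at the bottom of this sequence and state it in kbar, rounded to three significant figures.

2.32 kbar

unconsolidated sand: 1820 kg/m³ × 9.81 m/s² × 756 m = 1.350×10^7 Pa = 0.1350 kbar
unconsolidated mud: 1718 kg/m³ × 9.81 m/s² × 537 m = 9.050×10^6 Pa = 0.09050 kbar
dolomite: 2765 kg/m³ × 9.81 m/s² × 3270 m = 8.870×10^7 Pa = 0.8870 kbar
amphibolite: 2957 kg/m³ × 9.81 m/s² × 2690 m = 7.803×10^7 Pa = 0.7803 kbar
schist: 2857 kg/m³ × 9.81 m/s² × 1540 m = 4.316×10^7 Pa = 0.4316 kbar
Total = 0.1350 + 0.09050 + 0.8870 + 0.7803 + 0.4316 = 2.3244 kbar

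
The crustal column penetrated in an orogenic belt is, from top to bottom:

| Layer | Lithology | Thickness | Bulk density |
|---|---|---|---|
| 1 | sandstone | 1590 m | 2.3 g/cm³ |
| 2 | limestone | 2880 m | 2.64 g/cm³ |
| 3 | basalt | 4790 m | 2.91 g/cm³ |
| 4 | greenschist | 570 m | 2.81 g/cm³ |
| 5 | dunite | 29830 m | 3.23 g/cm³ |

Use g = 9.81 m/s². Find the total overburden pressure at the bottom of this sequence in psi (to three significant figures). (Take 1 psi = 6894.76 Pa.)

sandstone: 2300 kg/m³ × 9.81 m/s² × 1590 m = 3.588×10^7 Pa = 5203 psi
limestone: 2640 kg/m³ × 9.81 m/s² × 2880 m = 7.459×10^7 Pa = 10818 psi
basalt: 2910 kg/m³ × 9.81 m/s² × 4790 m = 1.367×10^8 Pa = 19833 psi
greenschist: 2810 kg/m³ × 9.81 m/s² × 570 m = 1.571×10^7 Pa = 2279 psi
dunite: 3230 kg/m³ × 9.81 m/s² × 29830 m = 9.452×10^8 Pa = 1.371×10^5 psi
Total = 5203 + 10818 + 19833 + 2279 + 1.371×10^5 = 1.7522×10^5 psi

175000 psi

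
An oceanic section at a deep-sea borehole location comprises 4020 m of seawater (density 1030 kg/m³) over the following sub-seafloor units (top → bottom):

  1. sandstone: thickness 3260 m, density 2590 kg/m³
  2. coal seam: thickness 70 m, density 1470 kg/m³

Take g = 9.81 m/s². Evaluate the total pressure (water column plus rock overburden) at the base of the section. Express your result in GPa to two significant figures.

0.12 GPa

seawater: 1030 kg/m³ × 9.81 m/s² × 4020 m = 4.062×10^7 Pa = 0.04062 GPa
sandstone: 2590 kg/m³ × 9.81 m/s² × 3260 m = 8.283×10^7 Pa = 0.08283 GPa
coal seam: 1470 kg/m³ × 9.81 m/s² × 70 m = 1.009×10^6 Pa = 1.009×10^-3 GPa
Total = 0.04062 + 0.08283 + 1.009×10^-3 = 0.12446 GPa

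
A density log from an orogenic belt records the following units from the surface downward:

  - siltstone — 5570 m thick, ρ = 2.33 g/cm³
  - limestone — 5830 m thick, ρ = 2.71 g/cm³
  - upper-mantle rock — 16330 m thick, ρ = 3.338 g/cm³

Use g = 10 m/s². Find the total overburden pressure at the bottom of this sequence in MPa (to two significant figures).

siltstone: 2330 kg/m³ × 10 m/s² × 5570 m = 1.298×10^8 Pa = 129.8 MPa
limestone: 2710 kg/m³ × 10 m/s² × 5830 m = 1.580×10^8 Pa = 158.0 MPa
upper-mantle rock: 3338 kg/m³ × 10 m/s² × 16330 m = 5.451×10^8 Pa = 545.1 MPa
Total = 129.8 + 158.0 + 545.1 = 832.87 MPa

830 MPa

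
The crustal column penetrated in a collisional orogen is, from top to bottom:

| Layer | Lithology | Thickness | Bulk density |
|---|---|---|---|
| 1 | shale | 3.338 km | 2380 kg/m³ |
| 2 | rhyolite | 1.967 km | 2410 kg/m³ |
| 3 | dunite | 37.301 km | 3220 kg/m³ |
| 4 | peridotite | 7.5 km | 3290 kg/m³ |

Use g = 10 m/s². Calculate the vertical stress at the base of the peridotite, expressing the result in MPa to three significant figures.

shale: 2380 kg/m³ × 10 m/s² × 3338 m = 7.944×10^7 Pa = 79.44 MPa
rhyolite: 2410 kg/m³ × 10 m/s² × 1967 m = 4.740×10^7 Pa = 47.40 MPa
dunite: 3220 kg/m³ × 10 m/s² × 37301 m = 1.201×10^9 Pa = 1201 MPa
peridotite: 3290 kg/m³ × 10 m/s² × 7500 m = 2.467×10^8 Pa = 246.8 MPa
Total = 79.44 + 47.40 + 1201 + 246.8 = 1574.7 MPa

1570 MPa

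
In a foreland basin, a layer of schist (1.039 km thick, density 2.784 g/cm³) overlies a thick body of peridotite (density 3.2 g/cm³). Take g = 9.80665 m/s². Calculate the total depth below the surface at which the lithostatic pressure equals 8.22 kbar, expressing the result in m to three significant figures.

Pressure at base of upper layers: 2784×9.80665×1039 = 2.837×10^7 Pa = 0.2837 kbar
Remaining pressure to be supplied by peridotite: 8.220×10^8 − 2.837×10^7 = 7.936×10^8 Pa
Additional depth in peridotite = 7.936×10^8 Pa / (3200 kg/m³ × 9.80665 m/s²) = 25290 m
Total depth = 1039 m + 25290 m = 26329 m

26300 m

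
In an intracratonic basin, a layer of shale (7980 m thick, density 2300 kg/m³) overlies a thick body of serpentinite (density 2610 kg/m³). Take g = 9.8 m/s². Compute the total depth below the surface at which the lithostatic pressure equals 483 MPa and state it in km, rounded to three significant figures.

19.8 km

Pressure at base of upper layers: 2300×9.8×7980 = 1.799×10^8 Pa = 179.9 MPa
Remaining pressure to be supplied by serpentinite: 4.830×10^8 − 1.799×10^8 = 3.031×10^8 Pa
Additional depth in serpentinite = 3.031×10^8 Pa / (2610 kg/m³ × 9.8 m/s²) = 11851 m
Total depth = 7980 m + 11851 m = 19831 m
= 19.831 km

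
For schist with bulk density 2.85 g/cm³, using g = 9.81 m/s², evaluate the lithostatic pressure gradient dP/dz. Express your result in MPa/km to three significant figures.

dP/dz = ρg = 2850 kg/m³ × 9.81 m/s² = 27958 Pa/m
= 27958 Pa/m × (1 MPa/km / 1000.0 Pa/m) = 27.959 MPa/km

28.0 MPa/km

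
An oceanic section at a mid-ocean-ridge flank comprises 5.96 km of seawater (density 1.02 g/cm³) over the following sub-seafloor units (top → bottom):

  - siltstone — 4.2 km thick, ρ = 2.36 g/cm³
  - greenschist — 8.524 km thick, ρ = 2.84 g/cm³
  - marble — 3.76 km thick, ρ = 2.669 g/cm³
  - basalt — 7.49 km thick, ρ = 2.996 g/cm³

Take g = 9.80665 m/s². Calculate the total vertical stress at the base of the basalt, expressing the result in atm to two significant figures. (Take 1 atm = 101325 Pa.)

seawater: 1020 kg/m³ × 9.80665 m/s² × 5960 m = 5.962×10^7 Pa = 588.4 atm
siltstone: 2360 kg/m³ × 9.80665 m/s² × 4200 m = 9.720×10^7 Pa = 959.3 atm
greenschist: 2840 kg/m³ × 9.80665 m/s² × 8524 m = 2.374×10^8 Pa = 2343 atm
marble: 2669 kg/m³ × 9.80665 m/s² × 3760 m = 9.841×10^7 Pa = 971.3 atm
basalt: 2996 kg/m³ × 9.80665 m/s² × 7490 m = 2.201×10^8 Pa = 2172 atm
Total = 588.4 + 959.3 + 2343 + 971.3 + 2172 = 7033.8 atm

7000 atm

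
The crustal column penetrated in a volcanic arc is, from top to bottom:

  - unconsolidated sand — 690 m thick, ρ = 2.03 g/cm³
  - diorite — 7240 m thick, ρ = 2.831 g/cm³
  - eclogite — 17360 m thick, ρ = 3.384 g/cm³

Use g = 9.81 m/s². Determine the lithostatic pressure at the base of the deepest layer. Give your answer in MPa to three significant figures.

unconsolidated sand: 2030 kg/m³ × 9.81 m/s² × 690 m = 1.374×10^7 Pa = 13.74 MPa
diorite: 2831 kg/m³ × 9.81 m/s² × 7240 m = 2.011×10^8 Pa = 201.1 MPa
eclogite: 3384 kg/m³ × 9.81 m/s² × 17360 m = 5.763×10^8 Pa = 576.3 MPa
Total = 13.74 + 201.1 + 576.3 = 791.11 MPa

791 MPa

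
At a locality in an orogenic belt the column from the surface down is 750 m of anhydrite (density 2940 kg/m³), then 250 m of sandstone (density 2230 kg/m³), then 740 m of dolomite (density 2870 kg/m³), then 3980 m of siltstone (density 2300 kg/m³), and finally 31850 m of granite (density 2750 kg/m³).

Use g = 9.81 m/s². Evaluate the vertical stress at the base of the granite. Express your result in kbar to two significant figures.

anhydrite: 2940 kg/m³ × 9.81 m/s² × 750 m = 2.163×10^7 Pa = 0.2163 kbar
sandstone: 2230 kg/m³ × 9.81 m/s² × 250 m = 5.469×10^6 Pa = 0.05469 kbar
dolomite: 2870 kg/m³ × 9.81 m/s² × 740 m = 2.083×10^7 Pa = 0.2083 kbar
siltstone: 2300 kg/m³ × 9.81 m/s² × 3980 m = 8.980×10^7 Pa = 0.8980 kbar
granite: 2750 kg/m³ × 9.81 m/s² × 31850 m = 8.592×10^8 Pa = 8.592 kbar
Total = 0.2163 + 0.05469 + 0.2083 + 0.8980 + 8.592 = 9.9697 kbar

10 kbar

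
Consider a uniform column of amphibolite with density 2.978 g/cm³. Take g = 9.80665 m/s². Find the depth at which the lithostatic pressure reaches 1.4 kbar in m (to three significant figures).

h = P/(ρg) = 1.4 kbar / (2978 kg/m³ × 9.80665 m/s²) = 1.400×10^8 Pa / 29204 Pa/m = 4793.8 m

4790 m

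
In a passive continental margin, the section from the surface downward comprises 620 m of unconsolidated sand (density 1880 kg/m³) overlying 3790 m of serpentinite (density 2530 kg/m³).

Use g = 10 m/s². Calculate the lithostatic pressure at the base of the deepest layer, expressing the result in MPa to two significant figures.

110 MPa

unconsolidated sand: 1880 kg/m³ × 10 m/s² × 620 m = 1.166×10^7 Pa = 11.66 MPa
serpentinite: 2530 kg/m³ × 10 m/s² × 3790 m = 9.589×10^7 Pa = 95.89 MPa
Total = 11.66 + 95.89 = 107.54 MPa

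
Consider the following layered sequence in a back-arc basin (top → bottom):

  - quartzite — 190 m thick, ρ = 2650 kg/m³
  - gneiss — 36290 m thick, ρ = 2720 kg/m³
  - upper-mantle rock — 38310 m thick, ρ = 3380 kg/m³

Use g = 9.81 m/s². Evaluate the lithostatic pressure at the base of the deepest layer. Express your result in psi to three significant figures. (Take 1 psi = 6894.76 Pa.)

quartzite: 2650 kg/m³ × 9.81 m/s² × 190 m = 4.939×10^6 Pa = 716.4 psi
gneiss: 2720 kg/m³ × 9.81 m/s² × 36290 m = 9.683×10^8 Pa = 1.404×10^5 psi
upper-mantle rock: 3380 kg/m³ × 9.81 m/s² × 38310 m = 1.270×10^9 Pa = 1.842×10^5 psi
Total = 716.4 + 1.404×10^5 + 1.842×10^5 = 3.2540×10^5 psi

325000 psi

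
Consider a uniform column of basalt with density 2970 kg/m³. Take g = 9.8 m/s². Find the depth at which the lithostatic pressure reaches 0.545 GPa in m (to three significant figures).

h = P/(ρg) = 0.545 GPa / (2970 kg/m³ × 9.8 m/s²) = 5.450×10^8 Pa / 29106 Pa/m = 18725 m

18700 m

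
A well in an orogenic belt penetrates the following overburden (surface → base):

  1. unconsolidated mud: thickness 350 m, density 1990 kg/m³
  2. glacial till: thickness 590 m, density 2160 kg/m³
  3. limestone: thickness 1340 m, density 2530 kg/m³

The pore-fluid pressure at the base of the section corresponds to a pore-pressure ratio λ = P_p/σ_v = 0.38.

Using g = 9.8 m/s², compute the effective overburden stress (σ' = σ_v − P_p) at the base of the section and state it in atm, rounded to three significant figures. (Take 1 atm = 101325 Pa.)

321 atm

Overburden (lithostatic) stress σ_v:
unconsolidated mud: 1990 kg/m³ × 9.8 m/s² × 350 m = 6.826×10^6 Pa = 6.826 MPa
glacial till: 2160 kg/m³ × 9.8 m/s² × 590 m = 1.249×10^7 Pa = 12.49 MPa
limestone: 2530 kg/m³ × 9.8 m/s² × 1340 m = 3.322×10^7 Pa = 33.22 MPa
Total = 6.826 + 12.49 + 33.22 = 52.539 MPa
Pore pressure P_p = λ·σ_v = 0.38 × 52.54 MPa = 19.96 MPa
Effective stress σ' = σ_v − P_p = 52.54 − 19.96 = 32.574 MPa = 321.48 atm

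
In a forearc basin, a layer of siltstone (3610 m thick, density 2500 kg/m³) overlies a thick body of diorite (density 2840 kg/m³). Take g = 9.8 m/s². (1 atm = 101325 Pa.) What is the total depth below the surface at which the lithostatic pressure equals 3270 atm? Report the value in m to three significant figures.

12300 m

Pressure at base of upper layers: 2500×9.8×3610 = 8.845×10^7 Pa = 872.9 atm
Remaining pressure to be supplied by diorite: 3.313×10^8 − 8.845×10^7 = 2.429×10^8 Pa
Additional depth in diorite = 2.429×10^8 Pa / (2840 kg/m³ × 9.8 m/s²) = 8726.9 m
Total depth = 3610 m + 8726.9 m = 12337 m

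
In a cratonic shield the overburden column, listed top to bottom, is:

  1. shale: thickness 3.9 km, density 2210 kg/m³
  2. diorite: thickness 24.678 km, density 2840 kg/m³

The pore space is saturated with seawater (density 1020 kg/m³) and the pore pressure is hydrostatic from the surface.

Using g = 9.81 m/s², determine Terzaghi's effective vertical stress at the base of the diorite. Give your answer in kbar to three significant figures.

Overburden (lithostatic) stress σ_v:
shale: 2210 kg/m³ × 9.81 m/s² × 3900 m = 8.455×10^7 Pa = 84.55 MPa
diorite: 2840 kg/m³ × 9.81 m/s² × 24678 m = 6.875×10^8 Pa = 687.5 MPa
Total = 84.55 + 687.5 = 772.09 MPa
Pore pressure P_p = 1020 kg/m³ × 9.81 m/s² × 28578 m = 2.860×10^8 Pa = 286.0 MPa
Effective stress σ' = σ_v − P_p = 772.1 − 286.0 = 486.13 MPa = 4.8613 kbar

4.86 kbar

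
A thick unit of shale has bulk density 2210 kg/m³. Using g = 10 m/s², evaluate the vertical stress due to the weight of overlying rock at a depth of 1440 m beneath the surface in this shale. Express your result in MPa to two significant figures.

shale: 2210 kg/m³ × 10 m/s² × 1440 m = 3.182×10^7 Pa = 31.82 MPa

32 MPa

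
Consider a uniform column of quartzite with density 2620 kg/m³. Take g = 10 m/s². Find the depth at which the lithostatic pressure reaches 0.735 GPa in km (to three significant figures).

h = P/(ρg) = 0.735 GPa / (2620 kg/m³ × 10 m/s²) = 7.350×10^8 Pa / 26200 Pa/m = 28053 m
= 28.053 km

28.1 km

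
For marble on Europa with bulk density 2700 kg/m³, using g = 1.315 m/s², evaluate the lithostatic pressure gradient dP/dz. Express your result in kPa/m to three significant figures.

dP/dz = ρg = 2700 kg/m³ × 1.315 m/s² = 3550.5 Pa/m
= 3550.5 Pa/m × (1 kPa/m / 1000.0 Pa/m) = 3.5505 kPa/m

3.55 kPa/m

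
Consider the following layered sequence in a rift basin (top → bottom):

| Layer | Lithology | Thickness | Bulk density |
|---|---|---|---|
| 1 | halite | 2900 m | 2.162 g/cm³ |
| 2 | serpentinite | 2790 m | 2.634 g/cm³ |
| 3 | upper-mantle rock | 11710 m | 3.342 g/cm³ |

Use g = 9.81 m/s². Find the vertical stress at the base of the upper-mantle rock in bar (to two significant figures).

5200 bar

halite: 2162 kg/m³ × 9.81 m/s² × 2900 m = 6.151×10^7 Pa = 615.1 bar
serpentinite: 2634 kg/m³ × 9.81 m/s² × 2790 m = 7.209×10^7 Pa = 720.9 bar
upper-mantle rock: 3342 kg/m³ × 9.81 m/s² × 11710 m = 3.839×10^8 Pa = 3839 bar
Total = 615.1 + 720.9 + 3839 = 5175.1 bar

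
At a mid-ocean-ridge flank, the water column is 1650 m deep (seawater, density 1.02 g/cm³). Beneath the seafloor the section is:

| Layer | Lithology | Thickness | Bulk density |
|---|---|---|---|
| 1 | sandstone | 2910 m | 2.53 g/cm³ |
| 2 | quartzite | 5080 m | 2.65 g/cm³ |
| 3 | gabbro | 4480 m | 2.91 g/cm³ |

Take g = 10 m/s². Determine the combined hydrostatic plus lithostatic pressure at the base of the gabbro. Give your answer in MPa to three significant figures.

seawater: 1020 kg/m³ × 10 m/s² × 1650 m = 1.683×10^7 Pa = 16.83 MPa
sandstone: 2530 kg/m³ × 10 m/s² × 2910 m = 7.362×10^7 Pa = 73.62 MPa
quartzite: 2650 kg/m³ × 10 m/s² × 5080 m = 1.346×10^8 Pa = 134.6 MPa
gabbro: 2910 kg/m³ × 10 m/s² × 4480 m = 1.304×10^8 Pa = 130.4 MPa
Total = 16.83 + 73.62 + 134.6 + 130.4 = 355.44 MPa

355 MPa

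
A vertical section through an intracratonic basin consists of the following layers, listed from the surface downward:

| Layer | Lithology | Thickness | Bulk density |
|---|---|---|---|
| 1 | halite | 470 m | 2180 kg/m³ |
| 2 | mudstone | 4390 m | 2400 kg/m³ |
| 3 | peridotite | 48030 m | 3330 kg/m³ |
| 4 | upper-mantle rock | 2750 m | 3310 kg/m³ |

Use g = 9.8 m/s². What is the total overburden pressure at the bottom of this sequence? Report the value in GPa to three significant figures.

1.77 GPa

halite: 2180 kg/m³ × 9.8 m/s² × 470 m = 1.004×10^7 Pa = 0.01004 GPa
mudstone: 2400 kg/m³ × 9.8 m/s² × 4390 m = 1.033×10^8 Pa = 0.1033 GPa
peridotite: 3330 kg/m³ × 9.8 m/s² × 48030 m = 1.567×10^9 Pa = 1.567 GPa
upper-mantle rock: 3310 kg/m³ × 9.8 m/s² × 2750 m = 8.920×10^7 Pa = 0.08920 GPa
Total = 0.01004 + 0.1033 + 1.567 + 0.08920 = 1.7699 GPa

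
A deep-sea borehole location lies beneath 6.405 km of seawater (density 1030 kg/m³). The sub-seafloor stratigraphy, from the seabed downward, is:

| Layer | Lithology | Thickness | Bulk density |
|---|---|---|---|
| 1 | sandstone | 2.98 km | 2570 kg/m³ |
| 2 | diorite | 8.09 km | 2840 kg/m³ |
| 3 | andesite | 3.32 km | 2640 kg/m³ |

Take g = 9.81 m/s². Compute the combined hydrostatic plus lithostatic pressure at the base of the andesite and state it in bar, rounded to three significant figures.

4510 bar

seawater: 1030 kg/m³ × 9.81 m/s² × 6405 m = 6.472×10^7 Pa = 647.2 bar
sandstone: 2570 kg/m³ × 9.81 m/s² × 2980 m = 7.513×10^7 Pa = 751.3 bar
diorite: 2840 kg/m³ × 9.81 m/s² × 8090 m = 2.254×10^8 Pa = 2254 bar
andesite: 2640 kg/m³ × 9.81 m/s² × 3320 m = 8.598×10^7 Pa = 859.8 bar
Total = 647.2 + 751.3 + 2254 + 859.8 = 4512.2 bar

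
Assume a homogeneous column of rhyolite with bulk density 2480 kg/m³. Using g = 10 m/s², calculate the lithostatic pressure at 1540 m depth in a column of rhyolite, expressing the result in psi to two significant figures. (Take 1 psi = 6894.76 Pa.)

rhyolite: 2480 kg/m³ × 10 m/s² × 1540 m = 3.819×10^7 Pa = 5539 psi

5500 psi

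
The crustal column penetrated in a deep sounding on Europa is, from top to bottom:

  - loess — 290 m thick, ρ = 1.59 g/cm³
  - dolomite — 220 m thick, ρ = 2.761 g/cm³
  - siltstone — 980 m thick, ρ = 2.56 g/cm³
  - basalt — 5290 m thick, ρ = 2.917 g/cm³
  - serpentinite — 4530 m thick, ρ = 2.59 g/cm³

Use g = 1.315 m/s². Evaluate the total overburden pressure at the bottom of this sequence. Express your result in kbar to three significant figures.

loess: 1590 kg/m³ × 1.315 m/s² × 290 m = 6.063×10^5 Pa = 6.063×10^-3 kbar
dolomite: 2761 kg/m³ × 1.315 m/s² × 220 m = 7.988×10^5 Pa = 7.988×10^-3 kbar
siltstone: 2560 kg/m³ × 1.315 m/s² × 980 m = 3.299×10^6 Pa = 0.03299 kbar
basalt: 2917 kg/m³ × 1.315 m/s² × 5290 m = 2.029×10^7 Pa = 0.2029 kbar
serpentinite: 2590 kg/m³ × 1.315 m/s² × 4530 m = 1.543×10^7 Pa = 0.1543 kbar
Total = 6.063×10^-3 + 7.988×10^-3 + 0.03299 + 0.2029 + 0.1543 = 0.40424 kbar

0.404 kbar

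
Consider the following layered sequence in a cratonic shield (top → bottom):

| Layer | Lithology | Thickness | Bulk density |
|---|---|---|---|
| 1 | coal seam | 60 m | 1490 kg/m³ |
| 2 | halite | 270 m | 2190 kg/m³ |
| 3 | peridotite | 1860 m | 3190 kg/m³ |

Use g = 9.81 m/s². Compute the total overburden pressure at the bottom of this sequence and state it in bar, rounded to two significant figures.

650 bar

coal seam: 1490 kg/m³ × 9.81 m/s² × 60 m = 8.770×10^5 Pa = 8.770 bar
halite: 2190 kg/m³ × 9.81 m/s² × 270 m = 5.801×10^6 Pa = 58.01 bar
peridotite: 3190 kg/m³ × 9.81 m/s² × 1860 m = 5.821×10^7 Pa = 582.1 bar
Total = 8.770 + 58.01 + 582.1 = 648.84 bar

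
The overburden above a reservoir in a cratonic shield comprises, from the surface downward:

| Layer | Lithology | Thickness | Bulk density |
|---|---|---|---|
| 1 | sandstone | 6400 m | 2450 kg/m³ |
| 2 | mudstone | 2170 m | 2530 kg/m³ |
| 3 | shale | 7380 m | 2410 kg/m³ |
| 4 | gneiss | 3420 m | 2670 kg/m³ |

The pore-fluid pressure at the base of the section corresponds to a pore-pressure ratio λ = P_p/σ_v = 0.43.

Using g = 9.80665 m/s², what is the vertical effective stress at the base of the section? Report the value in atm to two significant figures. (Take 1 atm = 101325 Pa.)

Overburden (lithostatic) stress σ_v:
sandstone: 2450 kg/m³ × 9.80665 m/s² × 6400 m = 1.538×10^8 Pa = 153.8 MPa
mudstone: 2530 kg/m³ × 9.80665 m/s² × 2170 m = 5.384×10^7 Pa = 53.84 MPa
shale: 2410 kg/m³ × 9.80665 m/s² × 7380 m = 1.744×10^8 Pa = 174.4 MPa
gneiss: 2670 kg/m³ × 9.80665 m/s² × 3420 m = 8.955×10^7 Pa = 89.55 MPa
Total = 153.8 + 53.84 + 174.4 + 89.55 = 471.58 MPa
Pore pressure P_p = λ·σ_v = 0.43 × 471.6 MPa = 202.8 MPa
Effective stress σ' = σ_v − P_p = 471.6 − 202.8 = 268.80 MPa = 2652.8 atm

2700 atm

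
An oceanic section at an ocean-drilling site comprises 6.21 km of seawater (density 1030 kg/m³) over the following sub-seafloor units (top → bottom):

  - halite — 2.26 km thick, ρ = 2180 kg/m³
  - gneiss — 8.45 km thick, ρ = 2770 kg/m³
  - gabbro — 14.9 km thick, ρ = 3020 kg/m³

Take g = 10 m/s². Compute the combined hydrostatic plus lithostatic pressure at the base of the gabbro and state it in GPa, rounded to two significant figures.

seawater: 1030 kg/m³ × 10 m/s² × 6210 m = 6.396×10^7 Pa = 0.06396 GPa
halite: 2180 kg/m³ × 10 m/s² × 2260 m = 4.927×10^7 Pa = 0.04927 GPa
gneiss: 2770 kg/m³ × 10 m/s² × 8450 m = 2.341×10^8 Pa = 0.2341 GPa
gabbro: 3020 kg/m³ × 10 m/s² × 14900 m = 4.500×10^8 Pa = 0.4500 GPa
Total = 0.06396 + 0.04927 + 0.2341 + 0.4500 = 0.79728 GPa

0.80 GPa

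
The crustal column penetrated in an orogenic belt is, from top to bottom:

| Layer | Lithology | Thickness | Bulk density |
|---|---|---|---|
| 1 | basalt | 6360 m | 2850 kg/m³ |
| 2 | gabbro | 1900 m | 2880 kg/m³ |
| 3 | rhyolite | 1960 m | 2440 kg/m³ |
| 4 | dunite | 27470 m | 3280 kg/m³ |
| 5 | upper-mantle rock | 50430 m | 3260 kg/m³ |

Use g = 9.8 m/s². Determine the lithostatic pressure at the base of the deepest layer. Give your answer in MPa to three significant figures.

2770 MPa

basalt: 2850 kg/m³ × 9.8 m/s² × 6360 m = 1.776×10^8 Pa = 177.6 MPa
gabbro: 2880 kg/m³ × 9.8 m/s² × 1900 m = 5.363×10^7 Pa = 53.63 MPa
rhyolite: 2440 kg/m³ × 9.8 m/s² × 1960 m = 4.687×10^7 Pa = 46.87 MPa
dunite: 3280 kg/m³ × 9.8 m/s² × 27470 m = 8.830×10^8 Pa = 883.0 MPa
upper-mantle rock: 3260 kg/m³ × 9.8 m/s² × 50430 m = 1.611×10^9 Pa = 1611 MPa
Total = 177.6 + 53.63 + 46.87 + 883.0 + 1611 = 2772.3 MPa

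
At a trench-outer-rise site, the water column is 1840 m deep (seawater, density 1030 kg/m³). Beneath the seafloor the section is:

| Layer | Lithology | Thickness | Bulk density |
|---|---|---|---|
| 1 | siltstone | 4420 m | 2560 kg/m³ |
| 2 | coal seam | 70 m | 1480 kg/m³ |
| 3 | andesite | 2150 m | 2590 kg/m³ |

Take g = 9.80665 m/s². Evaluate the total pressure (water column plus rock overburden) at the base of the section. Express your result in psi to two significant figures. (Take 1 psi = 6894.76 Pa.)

27000 psi

seawater: 1030 kg/m³ × 9.80665 m/s² × 1840 m = 1.859×10^7 Pa = 2696 psi
siltstone: 2560 kg/m³ × 9.80665 m/s² × 4420 m = 1.110×10^8 Pa = 16094 psi
coal seam: 1480 kg/m³ × 9.80665 m/s² × 70 m = 1.016×10^6 Pa = 147.4 psi
andesite: 2590 kg/m³ × 9.80665 m/s² × 2150 m = 5.461×10^7 Pa = 7920 psi
Total = 2696 + 16094 + 147.4 + 7920 = 26857 psi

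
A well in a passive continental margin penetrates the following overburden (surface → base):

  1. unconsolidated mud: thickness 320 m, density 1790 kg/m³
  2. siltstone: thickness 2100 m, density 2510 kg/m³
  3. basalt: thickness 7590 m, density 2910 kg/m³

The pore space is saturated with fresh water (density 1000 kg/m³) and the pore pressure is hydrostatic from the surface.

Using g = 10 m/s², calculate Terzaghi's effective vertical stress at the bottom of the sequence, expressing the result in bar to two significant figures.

Overburden (lithostatic) stress σ_v:
unconsolidated mud: 1790 kg/m³ × 10 m/s² × 320 m = 5.728×10^6 Pa = 5.728 MPa
siltstone: 2510 kg/m³ × 10 m/s² × 2100 m = 5.271×10^7 Pa = 52.71 MPa
basalt: 2910 kg/m³ × 10 m/s² × 7590 m = 2.209×10^8 Pa = 220.9 MPa
Total = 5.728 + 52.71 + 220.9 = 279.31 MPa
Pore pressure P_p = 1000 kg/m³ × 10 m/s² × 10010 m = 1.001×10^8 Pa = 100.1 MPa
Effective stress σ' = σ_v − P_p = 279.3 − 100.1 = 179.21 MPa = 1792.1 bar

1800 bar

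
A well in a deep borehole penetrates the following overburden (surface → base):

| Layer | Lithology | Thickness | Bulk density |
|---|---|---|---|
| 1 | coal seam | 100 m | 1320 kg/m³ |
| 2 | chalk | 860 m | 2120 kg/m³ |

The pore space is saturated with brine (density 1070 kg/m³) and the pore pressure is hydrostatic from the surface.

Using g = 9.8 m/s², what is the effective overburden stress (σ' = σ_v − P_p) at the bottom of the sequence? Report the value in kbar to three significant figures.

Overburden (lithostatic) stress σ_v:
coal seam: 1320 kg/m³ × 9.8 m/s² × 100 m = 1.294×10^6 Pa = 1.294 MPa
chalk: 2120 kg/m³ × 9.8 m/s² × 860 m = 1.787×10^7 Pa = 17.87 MPa
Total = 1.294 + 17.87 = 19.161 MPa
Pore pressure P_p = 1070 kg/m³ × 9.8 m/s² × 960 m = 1.007×10^7 Pa = 10.07 MPa
Effective stress σ' = σ_v − P_p = 19.16 − 10.07 = 9.0944 MPa = 0.090944 kbar

0.0909 kbar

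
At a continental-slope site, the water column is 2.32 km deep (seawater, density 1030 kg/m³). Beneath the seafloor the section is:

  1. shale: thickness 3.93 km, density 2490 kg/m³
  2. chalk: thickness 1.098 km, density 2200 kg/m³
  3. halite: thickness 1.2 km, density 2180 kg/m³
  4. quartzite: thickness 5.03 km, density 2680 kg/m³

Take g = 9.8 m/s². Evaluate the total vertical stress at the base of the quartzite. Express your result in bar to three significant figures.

seawater: 1030 kg/m³ × 9.8 m/s² × 2320 m = 2.342×10^7 Pa = 234.2 bar
shale: 2490 kg/m³ × 9.8 m/s² × 3930 m = 9.590×10^7 Pa = 959.0 bar
chalk: 2200 kg/m³ × 9.8 m/s² × 1098 m = 2.367×10^7 Pa = 236.7 bar
halite: 2180 kg/m³ × 9.8 m/s² × 1200 m = 2.564×10^7 Pa = 256.4 bar
quartzite: 2680 kg/m³ × 9.8 m/s² × 5030 m = 1.321×10^8 Pa = 1321 bar
Total = 234.2 + 959.0 + 236.7 + 256.4 + 1321 = 3007.4 bar

3010 bar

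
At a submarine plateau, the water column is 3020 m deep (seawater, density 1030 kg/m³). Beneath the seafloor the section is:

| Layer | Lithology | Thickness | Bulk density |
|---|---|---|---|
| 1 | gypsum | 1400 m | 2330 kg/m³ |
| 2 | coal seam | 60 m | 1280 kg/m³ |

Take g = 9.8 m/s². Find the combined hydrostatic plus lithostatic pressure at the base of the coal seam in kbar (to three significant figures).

0.632 kbar

seawater: 1030 kg/m³ × 9.8 m/s² × 3020 m = 3.048×10^7 Pa = 0.3048 kbar
gypsum: 2330 kg/m³ × 9.8 m/s² × 1400 m = 3.197×10^7 Pa = 0.3197 kbar
coal seam: 1280 kg/m³ × 9.8 m/s² × 60 m = 7.526×10^5 Pa = 7.526×10^-3 kbar
Total = 0.3048 + 0.3197 + 7.526×10^-3 = 0.63204 kbar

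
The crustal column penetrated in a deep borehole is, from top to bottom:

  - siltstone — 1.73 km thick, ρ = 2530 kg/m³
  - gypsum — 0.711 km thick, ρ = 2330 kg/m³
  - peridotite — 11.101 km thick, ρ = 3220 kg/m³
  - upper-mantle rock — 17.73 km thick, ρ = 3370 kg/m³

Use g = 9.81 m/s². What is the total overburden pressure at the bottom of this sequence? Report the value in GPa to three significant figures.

siltstone: 2530 kg/m³ × 9.81 m/s² × 1730 m = 4.294×10^7 Pa = 0.04294 GPa
gypsum: 2330 kg/m³ × 9.81 m/s² × 711 m = 1.625×10^7 Pa = 0.01625 GPa
peridotite: 3220 kg/m³ × 9.81 m/s² × 11101 m = 3.507×10^8 Pa = 0.3507 GPa
upper-mantle rock: 3370 kg/m³ × 9.81 m/s² × 17730 m = 5.861×10^8 Pa = 0.5861 GPa
Total = 0.04294 + 0.01625 + 0.3507 + 0.5861 = 0.99600 GPa

0.996 GPa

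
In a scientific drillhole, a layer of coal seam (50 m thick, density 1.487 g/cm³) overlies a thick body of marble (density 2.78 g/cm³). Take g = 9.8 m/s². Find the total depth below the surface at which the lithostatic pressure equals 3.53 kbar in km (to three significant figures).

13.0 km

Pressure at base of upper layers: 1487×9.8×50 = 7.286×10^5 Pa = 7.286×10^-3 kbar
Remaining pressure to be supplied by marble: 3.530×10^8 − 7.286×10^5 = 3.523×10^8 Pa
Additional depth in marble = 3.523×10^8 Pa / (2780 kg/m³ × 9.8 m/s²) = 12930 m
Total depth = 50 m + 12930 m = 12980 m
= 12.980 km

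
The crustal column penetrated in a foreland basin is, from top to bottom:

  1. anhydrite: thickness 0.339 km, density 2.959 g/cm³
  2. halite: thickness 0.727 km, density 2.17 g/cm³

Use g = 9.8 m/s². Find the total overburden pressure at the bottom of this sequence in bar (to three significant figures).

anhydrite: 2959 kg/m³ × 9.8 m/s² × 339 m = 9.830×10^6 Pa = 98.30 bar
halite: 2170 kg/m³ × 9.8 m/s² × 727 m = 1.546×10^7 Pa = 154.6 bar
Total = 98.30 + 154.6 = 252.91 bar

253 bar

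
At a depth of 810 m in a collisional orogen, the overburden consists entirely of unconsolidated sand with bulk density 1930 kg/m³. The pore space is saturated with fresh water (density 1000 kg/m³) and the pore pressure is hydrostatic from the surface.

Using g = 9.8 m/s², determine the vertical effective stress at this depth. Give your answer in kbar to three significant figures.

Overburden (lithostatic) stress σ_v:
unconsolidated sand: 1930 kg/m³ × 9.8 m/s² × 810 m = 1.532×10^7 Pa = 15.32 MPa
Pore pressure P_p = 1000 kg/m³ × 9.8 m/s² × 810 m = 7.938×10^6 Pa = 7.938 MPa
Effective stress σ' = σ_v − P_p = 15.32 − 7.938 = 7.3823 MPa = 0.073823 kbar

0.0738 kbar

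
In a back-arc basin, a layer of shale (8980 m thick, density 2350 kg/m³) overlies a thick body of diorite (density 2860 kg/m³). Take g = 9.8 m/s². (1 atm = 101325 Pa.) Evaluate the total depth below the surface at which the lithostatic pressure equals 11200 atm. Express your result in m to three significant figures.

42100 m

Pressure at base of upper layers: 2350×9.8×8980 = 2.068×10^8 Pa = 2041 atm
Remaining pressure to be supplied by diorite: 1.135×10^9 − 2.068×10^8 = 9.280×10^8 Pa
Additional depth in diorite = 9.280×10^8 Pa / (2860 kg/m³ × 9.8 m/s²) = 33111 m
Total depth = 8980 m + 33111 m = 42091 m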